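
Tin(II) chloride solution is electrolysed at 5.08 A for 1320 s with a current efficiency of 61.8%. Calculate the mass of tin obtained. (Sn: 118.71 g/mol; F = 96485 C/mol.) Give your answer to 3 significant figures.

2.55 g

Q = 5.08 × 1320 = 6706 C
n(e⁻) = 6706 / 96485 = 0.06950 mol
Sn²⁺ + 2e⁻ → Sn, so theoretical m(Sn) = 0.03475 × 118.71 = 4.125 g
Actual mass = 61.8% × 4.125 = 2.55 g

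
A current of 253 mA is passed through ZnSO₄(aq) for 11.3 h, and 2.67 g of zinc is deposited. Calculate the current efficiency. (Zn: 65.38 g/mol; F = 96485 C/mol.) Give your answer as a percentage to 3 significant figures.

76.6%

Q = 0.253 × 40680 = 10290 C
n(e⁻) = 10290 / 96485 = 0.1066 mol
Zn²⁺ + 2e⁻ → Zn, so theoretical n(Zn) = 0.05330 mol → 3.485 g
Efficiency = 2.67 / 3.485 = 0.7661 = 76.6%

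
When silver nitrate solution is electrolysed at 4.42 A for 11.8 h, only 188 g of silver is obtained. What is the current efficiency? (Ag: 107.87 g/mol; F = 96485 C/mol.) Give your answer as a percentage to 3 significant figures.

Q = 4.42 × 42480 = 1.878×10^5 C
n(e⁻) = 1.878×10^5 / 96485 = 1.946 mol
Ag⁺ + e⁻ → Ag, so theoretical n(Ag) = 1.946 mol → 209.9 g
Efficiency = 188 / 209.9 = 0.8957 = 89.6%

89.6%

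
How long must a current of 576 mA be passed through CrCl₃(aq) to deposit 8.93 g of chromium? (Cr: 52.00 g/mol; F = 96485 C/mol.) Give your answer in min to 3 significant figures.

1440 min

n(Cr) = 8.93 / 52.00 = 0.1717 mol
Cr³⁺ + 3e⁻ → Cr, so n(e⁻) = 3 × 0.1717 = 0.5151 mol
Q = 0.5151 × 96485 = 49700 C
t = Q / I = 49700 / 0.576 = 86280 s = 1440 min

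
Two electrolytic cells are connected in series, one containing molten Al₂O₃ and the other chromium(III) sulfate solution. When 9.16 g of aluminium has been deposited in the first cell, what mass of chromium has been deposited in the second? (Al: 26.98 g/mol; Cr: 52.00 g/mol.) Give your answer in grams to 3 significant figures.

17.7 g

n(Al) = 9.16 / 26.98 = 0.3395 mol
Al³⁺ + 3e⁻ → Al, so n(e⁻) = 3 × 0.3395 = 1.019 mol
In series, the same 1.019 mol of electrons flows through the second cell.
Cr³⁺ + 3e⁻ → Cr, so n(Cr) = 1.019 / 3 = 0.3397 mol
m(Cr) = 0.3397 × 52.00 = 17.7 g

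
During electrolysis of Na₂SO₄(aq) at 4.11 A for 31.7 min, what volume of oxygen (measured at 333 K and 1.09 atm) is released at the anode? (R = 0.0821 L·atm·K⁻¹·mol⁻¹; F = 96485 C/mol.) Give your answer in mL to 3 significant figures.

508 mL

Charge passed = 4.11 × 1902 = 7817 C
n(e⁻) = Q/F = 7817/96485 = 0.08102 mol
2H₂O → O₂ + 4H⁺ + 4e⁻, so n(O₂) = 0.08102 / 4 = 0.02026 mol
V = nRT/P = 0.02026 × 0.0821 × 333 / 1.09 = 0.5082 L
= 508 mL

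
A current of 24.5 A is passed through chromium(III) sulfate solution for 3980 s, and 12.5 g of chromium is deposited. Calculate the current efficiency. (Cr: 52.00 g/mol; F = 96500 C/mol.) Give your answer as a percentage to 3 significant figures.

71.4%

Q = 24.5 × 3980 = 97510 C
n(e⁻) = 97510 / 96500 = 1.010 mol
Cr³⁺ + 3e⁻ → Cr, so theoretical n(Cr) = 0.3367 mol → 17.51 g
Efficiency = 12.5 / 17.51 = 0.7139 = 71.4%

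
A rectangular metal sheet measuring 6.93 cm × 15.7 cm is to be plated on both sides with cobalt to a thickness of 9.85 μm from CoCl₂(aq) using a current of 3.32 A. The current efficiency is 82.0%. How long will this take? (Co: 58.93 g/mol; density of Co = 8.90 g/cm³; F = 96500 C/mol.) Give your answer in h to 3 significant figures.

0.637 h

Plated area = 2 × 6.93 × 15.7 = 217.6 cm²
Volume = 217.6 × 9.85×10⁻⁴ cm = 0.2143 cm³
m(Co) = 0.2143 × 8.90 = 1.907 g
n(Co) = 1.907 / 58.93 = 0.03236 mol; n(e⁻) = 2 × 0.03236 = 0.06472 mol
Q = 0.06472 × 96500 / 0.820 = 7616 C
t = 7616 / 3.32 = 2294 s = 0.637 h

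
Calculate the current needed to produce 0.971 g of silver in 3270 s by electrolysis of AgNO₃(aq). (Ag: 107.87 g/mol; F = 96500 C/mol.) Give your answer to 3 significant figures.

0.266 A

n(Ag) = 0.971 / 107.87 = 0.009002 mol
Ag⁺ + e⁻ → Ag, so n(e⁻) = 0.009002 mol
Q = 0.009002 × 96500 = 868.7 C
I = Q / t = 868.7 / 3270 s = 0.266 A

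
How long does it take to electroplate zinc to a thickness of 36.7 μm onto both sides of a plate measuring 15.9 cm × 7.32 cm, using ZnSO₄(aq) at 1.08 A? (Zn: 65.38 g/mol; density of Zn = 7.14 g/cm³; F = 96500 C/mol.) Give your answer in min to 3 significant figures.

278 min

Plated area = 2 × 15.9 × 7.32 = 232.8 cm²
Volume = 232.8 × 36.7×10⁻⁴ cm = 0.8544 cm³
m(Zn) = 0.8544 × 7.14 = 6.100 g
n(Zn) = 6.100 / 65.38 = 0.09330 mol; n(e⁻) = 2 × 0.09330 = 0.1866 mol
Q = 0.1866 × 96500 = 18010 C
t = 18010 / 1.08 = 16680 s = 278 min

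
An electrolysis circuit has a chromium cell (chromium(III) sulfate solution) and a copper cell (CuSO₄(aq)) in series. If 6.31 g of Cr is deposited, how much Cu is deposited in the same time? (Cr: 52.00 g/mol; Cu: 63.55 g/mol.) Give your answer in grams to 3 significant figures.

11.6 g

n(Cr) = 6.31 / 52.00 = 0.1213 mol
Cr³⁺ + 3e⁻ → Cr, so n(e⁻) = 3 × 0.1213 = 0.3639 mol
Since the cells are in series, n(e⁻) in the Cu cell is also 0.3639 mol.
Cu²⁺ + 2e⁻ → Cu, so n(Cu) = 0.3639 / 2 = 0.1820 mol
m(Cu) = 0.1820 × 63.55 = 11.6 g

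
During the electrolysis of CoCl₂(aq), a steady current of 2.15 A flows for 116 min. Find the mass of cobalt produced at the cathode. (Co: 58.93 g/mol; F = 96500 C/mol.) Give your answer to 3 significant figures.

Charge passed = 2.15 × 6960 = 14960 C
n(e⁻) = 14960 / 96500 = 0.1550 mol
Co²⁺ + 2e⁻ → Co, so n(Co) = 0.1550 / 2 = 0.07750 mol
m = 0.07750 × 58.93 = 4.57 g

4.57 g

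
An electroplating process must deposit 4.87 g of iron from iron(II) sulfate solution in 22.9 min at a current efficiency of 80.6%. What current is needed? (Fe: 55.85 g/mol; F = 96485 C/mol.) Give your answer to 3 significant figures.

n(Fe) = 4.87 / 55.85 = 0.08720 mol
Fe²⁺ + 2e⁻ → Fe, so n(e⁻) = 2 × 0.08720 = 0.1744 mol
Q = 0.1744 × 96485 / 0.806 = 20880 C
I = Q / t = 20880 / 1374 s = 15.2 A

15.2 A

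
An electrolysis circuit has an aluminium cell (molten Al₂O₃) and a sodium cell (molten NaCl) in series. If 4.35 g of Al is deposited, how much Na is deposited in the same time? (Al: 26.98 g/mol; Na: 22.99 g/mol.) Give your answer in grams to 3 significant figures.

11.1 g

n(Al) = 4.35 / 26.98 = 0.1612 mol
Al³⁺ + 3e⁻ → Al, so n(e⁻) = 3 × 0.1612 = 0.4836 mol
The cells are in series, so the same charge (and hence the same n(e⁻) = 0.4836 mol) passes through both.
Na⁺ + e⁻ → Na, so n(Na) = 0.4836 mol
m(Na) = 0.4836 × 22.99 = 11.1 g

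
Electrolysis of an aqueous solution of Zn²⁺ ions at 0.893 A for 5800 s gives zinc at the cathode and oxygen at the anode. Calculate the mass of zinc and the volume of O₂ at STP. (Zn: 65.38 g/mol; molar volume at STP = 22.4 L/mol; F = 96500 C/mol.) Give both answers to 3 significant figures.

Q = 0.893 × 5800 = 5179 C; n(e⁻) = 5179 / 96500 = 0.05367 mol
Cathode: Zn²⁺ + 2e⁻ → Zn → n(Zn) = 0.05367/2 = 0.02684 mol → 1.75 g
Anode: 2H₂O → O₂ + 4H⁺ + 4e⁻ → n(O₂) = 0.05367/4 = 0.01342 mol → 0.301 L

1.75 g Zn; 0.301 L O₂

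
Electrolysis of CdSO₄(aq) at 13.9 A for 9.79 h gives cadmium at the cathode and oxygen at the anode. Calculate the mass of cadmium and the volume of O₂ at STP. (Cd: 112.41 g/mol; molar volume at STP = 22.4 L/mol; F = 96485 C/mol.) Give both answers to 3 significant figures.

Q = 13.9 × 35244 = 4.899×10^5 C; n(e⁻) = 4.899×10^5 / 96485 = 5.077 mol
Cathode: Cd²⁺ + 2e⁻ → Cd → n(Cd) = 5.077/2 = 2.539 mol → 285 g
Anode: 2H₂O → O₂ + 4H⁺ + 4e⁻ → n(O₂) = 5.077/4 = 1.269 mol → 28.4 L

285 g Cd; 28.4 L O₂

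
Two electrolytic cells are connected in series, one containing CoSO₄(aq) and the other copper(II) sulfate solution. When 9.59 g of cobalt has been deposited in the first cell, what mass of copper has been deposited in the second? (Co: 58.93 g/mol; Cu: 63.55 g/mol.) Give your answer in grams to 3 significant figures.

10.3 g

n(Co) = 9.59 / 58.93 = 0.1627 mol
Co²⁺ + 2e⁻ → Co, so n(e⁻) = 2 × 0.1627 = 0.3254 mol
The cells are in series, so the same charge (and hence the same n(e⁻) = 0.3254 mol) passes through both.
Cu²⁺ + 2e⁻ → Cu, so n(Cu) = 0.3254 / 2 = 0.1627 mol
m(Cu) = 0.1627 × 63.55 = 10.3 g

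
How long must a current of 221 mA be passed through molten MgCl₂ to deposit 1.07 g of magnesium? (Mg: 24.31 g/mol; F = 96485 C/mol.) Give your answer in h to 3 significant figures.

n(Mg) = 1.07 / 24.31 = 0.04401 mol
Mg²⁺ + 2e⁻ → Mg, so n(e⁻) = 2 × 0.04401 = 0.08802 mol
Q = 0.08802 × 96485 = 8493 C
t = Q / I = 8493 / 0.221 = 38430 s = 10.7 h

10.7 h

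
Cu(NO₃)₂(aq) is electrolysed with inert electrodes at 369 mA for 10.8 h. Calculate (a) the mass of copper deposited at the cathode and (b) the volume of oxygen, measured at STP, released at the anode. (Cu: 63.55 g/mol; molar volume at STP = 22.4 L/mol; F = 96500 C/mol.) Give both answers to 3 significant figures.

Q = 0.369 × 38880 = 14350 C; n(e⁻) = 14350 / 96500 = 0.1487 mol
Cathode: Cu²⁺ + 2e⁻ → Cu → n(Cu) = 0.1487/2 = 0.07435 mol → 4.72 g
Anode: 2H₂O → O₂ + 4H⁺ + 4e⁻ → n(O₂) = 0.1487/4 = 0.03718 mol → 0.833 L

4.72 g Cu; 0.833 L O₂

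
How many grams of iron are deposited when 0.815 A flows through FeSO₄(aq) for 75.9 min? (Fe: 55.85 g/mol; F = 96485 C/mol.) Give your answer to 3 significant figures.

Charge passed = 0.815 × 4554 = 3712 C
n(e⁻) = 3712 / 96485 = 0.03847 mol
Fe²⁺ + 2e⁻ → Fe, so n(Fe) = 0.03847 / 2 = 0.01924 mol
m = 0.01924 × 55.85 = 1.07 g

1.07 g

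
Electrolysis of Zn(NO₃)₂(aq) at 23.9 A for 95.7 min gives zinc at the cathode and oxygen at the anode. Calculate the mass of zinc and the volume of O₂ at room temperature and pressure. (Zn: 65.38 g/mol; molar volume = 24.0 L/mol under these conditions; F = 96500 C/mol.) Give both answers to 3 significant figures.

Q = 23.9 × 5742 = 1.372×10^5 C; n(e⁻) = 1.372×10^5 / 96500 = 1.422 mol
Cathode: Zn²⁺ + 2e⁻ → Zn → n(Zn) = 1.422/2 = 0.7110 mol → 46.5 g
Anode: 2H₂O → O₂ + 4H⁺ + 4e⁻ → n(O₂) = 1.422/4 = 0.3555 mol → 8.53 L

46.5 g Zn; 8.53 L O₂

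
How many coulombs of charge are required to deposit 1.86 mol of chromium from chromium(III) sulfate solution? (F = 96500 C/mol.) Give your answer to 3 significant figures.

Cr³⁺ + 3e⁻ → Cr, so n(e⁻) = 3 × 1.86 = 5.580 mol
Q = 5.580 × 96500 = 5.385×10^5 C

5.38×10^5 C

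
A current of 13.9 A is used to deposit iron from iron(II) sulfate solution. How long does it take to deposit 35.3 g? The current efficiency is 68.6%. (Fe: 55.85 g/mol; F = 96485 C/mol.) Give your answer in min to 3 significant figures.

n(Fe) = 35.3 / 55.85 = 0.6321 mol
Fe²⁺ + 2e⁻ → Fe, so n(e⁻) = 2 × 0.6321 = 1.264 mol
Q = 1.264 × 96485 / 0.686 = 1.778×10^5 C
t = Q / I = 1.778×10^5 / 13.9 = 12790 s = 213 min

213 min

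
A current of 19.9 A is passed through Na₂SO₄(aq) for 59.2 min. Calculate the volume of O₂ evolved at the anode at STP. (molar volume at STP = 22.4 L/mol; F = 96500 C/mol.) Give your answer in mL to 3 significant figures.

4100 mL

Q = 19.9 A × 3552 s = 70680 C
Moles of electrons = 70680 / 96500 = 0.7324 mol
2H₂O → O₂ + 4H⁺ + 4e⁻, so n(O₂) = 0.7324 / 4 = 0.1831 mol
V = 0.1831 × 22.4 = 4.101 L
= 4100 mL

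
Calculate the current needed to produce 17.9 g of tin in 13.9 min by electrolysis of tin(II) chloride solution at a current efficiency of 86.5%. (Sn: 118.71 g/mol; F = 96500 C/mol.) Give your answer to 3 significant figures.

40.3 A

n(Sn) = 17.9 / 118.71 = 0.1508 mol
Sn²⁺ + 2e⁻ → Sn, so n(e⁻) = 2 × 0.1508 = 0.3016 mol
Q = 0.3016 × 96500 / 0.865 = 33650 C
I = Q / t = 33650 / 834 s = 40.3 A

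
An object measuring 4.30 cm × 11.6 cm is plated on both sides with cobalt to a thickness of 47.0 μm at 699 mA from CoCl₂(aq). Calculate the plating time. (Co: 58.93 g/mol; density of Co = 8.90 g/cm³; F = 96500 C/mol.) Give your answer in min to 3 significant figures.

326 min

Plated area = 2 × 4.30 × 11.6 = 99.76 cm²
Volume = 99.76 × 47.0×10⁻⁴ cm = 0.4689 cm³
m(Co) = 0.4689 × 8.90 = 4.173 g
n(Co) = 4.173 / 58.93 = 0.07081 mol; n(e⁻) = 2 × 0.07081 = 0.1416 mol
Q = 0.1416 × 96500 = 13660 C
t = 13660 / 0.699 = 19540 s = 326 min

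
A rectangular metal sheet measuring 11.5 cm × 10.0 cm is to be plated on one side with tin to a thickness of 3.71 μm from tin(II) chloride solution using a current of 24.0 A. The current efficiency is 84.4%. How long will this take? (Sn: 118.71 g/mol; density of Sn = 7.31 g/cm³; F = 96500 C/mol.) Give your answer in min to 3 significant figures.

Plated area = 11.5 × 10.0 = 115.0 cm²
Volume = 115.0 × 3.71×10⁻⁴ cm = 0.04267 cm³
m(Sn) = 0.04267 × 7.31 = 0.3119 g
n(Sn) = 0.3119 / 118.71 = 0.002627 mol; n(e⁻) = 2 × 0.002627 = 0.005254 mol
Q = 0.005254 × 96500 / 0.844 = 600.7 C
t = 600.7 / 24.0 = 25.03 s = 0.417 min

0.417 min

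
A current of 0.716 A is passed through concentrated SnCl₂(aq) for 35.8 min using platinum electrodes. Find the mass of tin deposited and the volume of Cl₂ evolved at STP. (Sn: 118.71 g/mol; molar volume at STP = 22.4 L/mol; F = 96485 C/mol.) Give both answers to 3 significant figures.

Q = 0.716 × 2148 = 1538 C; n(e⁻) = 1538 / 96485 = 0.01594 mol
Cathode: Sn²⁺ + 2e⁻ → Sn → n(Sn) = 0.01594/2 = 0.007970 mol → 0.946 g
Anode: 2Cl⁻ → Cl₂ + 2e⁻ → n(Cl₂) = 0.01594/2 = 0.007970 mol → 0.179 L

0.946 g Sn; 0.179 L Cl₂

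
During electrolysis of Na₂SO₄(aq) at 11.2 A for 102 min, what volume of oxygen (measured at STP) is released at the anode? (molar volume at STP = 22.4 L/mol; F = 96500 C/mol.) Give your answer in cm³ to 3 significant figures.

3980 cm³

Q = 11.2 A × 6120 s = 68540 C
n(e⁻) = 68540 / 96500 = 0.7103 mol
2H₂O → O₂ + 4H⁺ + 4e⁻, so n(O₂) = 0.7103 / 4 = 0.1776 mol
V = 0.1776 × 22.4 = 3.978 L
= 3980 cm³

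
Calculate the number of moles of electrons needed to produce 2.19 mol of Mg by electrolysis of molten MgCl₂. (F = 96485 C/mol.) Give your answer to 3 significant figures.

Mg²⁺ + 2e⁻ → Mg, so n(e⁻) = 2 × 2.19 = 4.380 mol

4.38 mol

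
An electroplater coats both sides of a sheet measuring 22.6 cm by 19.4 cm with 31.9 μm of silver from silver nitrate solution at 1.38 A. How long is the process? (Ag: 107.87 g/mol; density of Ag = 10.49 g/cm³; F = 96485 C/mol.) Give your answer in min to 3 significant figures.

Plated area = 2 × 22.6 × 19.4 = 876.9 cm²
Volume = 876.9 × 31.9×10⁻⁴ cm = 2.797 cm³
m(Ag) = 2.797 × 10.49 = 29.34 g
n(Ag) = 29.34 / 107.87 = 0.2720 mol; n(e⁻) = 0.2720 mol
Q = 0.2720 × 96485 = 26240 C
t = 26240 / 1.38 = 19010 s = 317 min

317 min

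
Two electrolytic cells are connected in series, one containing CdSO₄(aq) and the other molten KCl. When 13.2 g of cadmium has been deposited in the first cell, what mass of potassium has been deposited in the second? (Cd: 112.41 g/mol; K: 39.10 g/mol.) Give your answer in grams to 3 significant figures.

n(Cd) = 13.2 / 112.41 = 0.1174 mol
Cd²⁺ + 2e⁻ → Cd, so n(e⁻) = 2 × 0.1174 = 0.2348 mol
Since the cells are in series, n(e⁻) in the K cell is also 0.2348 mol.
K⁺ + e⁻ → K, so n(K) = 0.2348 mol
m(K) = 0.2348 × 39.10 = 9.18 g

9.18 g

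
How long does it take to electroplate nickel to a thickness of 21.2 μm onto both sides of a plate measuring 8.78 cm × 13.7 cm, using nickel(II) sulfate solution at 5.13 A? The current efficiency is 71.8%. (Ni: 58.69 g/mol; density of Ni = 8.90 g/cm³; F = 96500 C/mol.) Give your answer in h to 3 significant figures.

Plated area = 2 × 8.78 × 13.7 = 240.6 cm²
Volume = 240.6 × 21.2×10⁻⁴ cm = 0.5101 cm³
m(Ni) = 0.5101 × 8.90 = 4.540 g
n(Ni) = 4.540 / 58.69 = 0.07736 mol; n(e⁻) = 2 × 0.07736 = 0.1547 mol
Q = 0.1547 × 96500 / 0.718 = 20790 C
t = 20790 / 5.13 = 4053 s = 1.13 h

1.13 h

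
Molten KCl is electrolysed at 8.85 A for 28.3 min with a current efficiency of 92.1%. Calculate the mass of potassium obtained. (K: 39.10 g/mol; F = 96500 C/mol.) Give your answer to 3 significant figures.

5.61 g

Q = 8.85 × 1698 = 15030 C
n(e⁻) = 15030 / 96500 = 0.1558 mol
K⁺ + e⁻ → K, so theoretical m(K) = 0.1558 × 39.10 = 6.092 g
Actual mass = 92.1% × 6.092 = 5.61 g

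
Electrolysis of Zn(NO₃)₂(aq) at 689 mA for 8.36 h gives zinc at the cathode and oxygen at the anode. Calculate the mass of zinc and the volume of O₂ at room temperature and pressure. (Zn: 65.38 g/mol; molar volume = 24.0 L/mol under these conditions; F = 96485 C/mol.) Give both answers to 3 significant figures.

7.03 g Zn; 1.29 L O₂

Q = 0.689 × 30096 = 20740 C; n(e⁻) = 20740 / 96485 = 0.2150 mol
Cathode: Zn²⁺ + 2e⁻ → Zn → n(Zn) = 0.2150/2 = 0.1075 mol → 7.03 g
Anode: 2H₂O → O₂ + 4H⁺ + 4e⁻ → n(O₂) = 0.2150/4 = 0.05375 mol → 1.29 L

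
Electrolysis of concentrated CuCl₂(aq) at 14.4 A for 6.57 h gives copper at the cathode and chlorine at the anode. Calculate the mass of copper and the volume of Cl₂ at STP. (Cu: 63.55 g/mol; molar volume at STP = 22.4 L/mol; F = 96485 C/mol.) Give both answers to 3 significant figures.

Q = 14.4 × 23652 = 3.406×10^5 C; n(e⁻) = 3.406×10^5 / 96485 = 3.530 mol
Cathode: Cu²⁺ + 2e⁻ → Cu → n(Cu) = 3.530/2 = 1.765 mol → 112 g
Anode: 2Cl⁻ → Cl₂ + 2e⁻ → n(Cl₂) = 3.530/2 = 1.765 mol → 39.5 L

112 g Cu; 39.5 L Cl₂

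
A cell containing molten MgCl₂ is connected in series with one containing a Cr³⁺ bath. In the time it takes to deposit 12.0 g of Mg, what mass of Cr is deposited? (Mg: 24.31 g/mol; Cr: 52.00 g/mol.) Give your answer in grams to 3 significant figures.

n(Mg) = 12.0 / 24.31 = 0.4936 mol
Mg²⁺ + 2e⁻ → Mg, so n(e⁻) = 2 × 0.4936 = 0.9872 mol
In series, the same 0.9872 mol of electrons flows through the second cell.
Cr³⁺ + 3e⁻ → Cr, so n(Cr) = 0.9872 / 3 = 0.3291 mol
m(Cr) = 0.3291 × 52.00 = 17.1 g

17.1 g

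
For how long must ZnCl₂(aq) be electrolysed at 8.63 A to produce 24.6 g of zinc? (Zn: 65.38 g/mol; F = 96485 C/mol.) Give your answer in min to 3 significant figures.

140 min

n(Zn) = 24.6 / 65.38 = 0.3763 mol
Zn²⁺ + 2e⁻ → Zn, so n(e⁻) = 2 × 0.3763 = 0.7526 mol
Q = 0.7526 × 96485 = 72610 C
t = Q / I = 72610 / 8.63 = 8414 s = 140 min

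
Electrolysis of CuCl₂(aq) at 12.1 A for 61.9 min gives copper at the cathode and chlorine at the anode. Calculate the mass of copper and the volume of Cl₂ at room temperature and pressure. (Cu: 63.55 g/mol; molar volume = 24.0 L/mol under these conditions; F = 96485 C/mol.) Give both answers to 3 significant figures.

Q = 12.1 × 3714 = 44940 C; n(e⁻) = 44940 / 96485 = 0.4658 mol
Cathode: Cu²⁺ + 2e⁻ → Cu → n(Cu) = 0.4658/2 = 0.2329 mol → 14.8 g
Anode: 2Cl⁻ → Cl₂ + 2e⁻ → n(Cl₂) = 0.4658/2 = 0.2329 mol → 5.59 L

14.8 g Cu; 5.59 L Cl₂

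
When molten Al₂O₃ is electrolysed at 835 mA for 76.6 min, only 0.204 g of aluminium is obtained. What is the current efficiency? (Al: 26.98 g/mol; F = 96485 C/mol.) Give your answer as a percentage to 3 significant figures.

57.0%

Q = 0.835 × 4596 = 3838 C
n(e⁻) = 3838 / 96485 = 0.03978 mol
Al³⁺ + 3e⁻ → Al, so theoretical n(Al) = 0.01326 mol → 0.3578 g
Efficiency = 0.204 / 0.3578 = 0.5702 = 57.0%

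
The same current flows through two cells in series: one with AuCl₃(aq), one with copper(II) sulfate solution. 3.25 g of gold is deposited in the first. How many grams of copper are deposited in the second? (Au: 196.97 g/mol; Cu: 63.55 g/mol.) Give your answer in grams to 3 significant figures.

1.57 g

n(Au) = 3.25 / 196.97 = 0.01650 mol
Au³⁺ + 3e⁻ → Au, so n(e⁻) = 3 × 0.01650 = 0.04950 mol
The cells are in series, so the same charge (and hence the same n(e⁻) = 0.04950 mol) passes through both.
Cu²⁺ + 2e⁻ → Cu, so n(Cu) = 0.04950 / 2 = 0.02475 mol
m(Cu) = 0.02475 × 63.55 = 1.57 g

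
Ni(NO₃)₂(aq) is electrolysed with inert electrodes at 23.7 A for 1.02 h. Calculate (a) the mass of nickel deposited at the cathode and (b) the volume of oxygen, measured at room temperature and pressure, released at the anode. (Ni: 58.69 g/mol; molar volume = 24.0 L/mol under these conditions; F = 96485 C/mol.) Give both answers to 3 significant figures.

26.5 g Ni; 5.41 L O₂

Q = 23.7 × 3672 = 87030 C; n(e⁻) = 87030 / 96485 = 0.9020 mol
Cathode: Ni²⁺ + 2e⁻ → Ni → n(Ni) = 0.9020/2 = 0.4510 mol → 26.5 g
Anode: 2H₂O → O₂ + 4H⁺ + 4e⁻ → n(O₂) = 0.9020/4 = 0.2255 mol → 5.41 L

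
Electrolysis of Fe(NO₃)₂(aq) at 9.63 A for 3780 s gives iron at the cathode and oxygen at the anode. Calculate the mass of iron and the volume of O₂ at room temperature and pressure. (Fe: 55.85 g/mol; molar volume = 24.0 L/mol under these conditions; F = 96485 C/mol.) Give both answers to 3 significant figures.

10.5 g Fe; 2.26 L O₂

Q = 9.63 × 3780 = 36400 C; n(e⁻) = 36400 / 96485 = 0.3773 mol
Cathode: Fe²⁺ + 2e⁻ → Fe → n(Fe) = 0.3773/2 = 0.1887 mol → 10.5 g
Anode: 2H₂O → O₂ + 4H⁺ + 4e⁻ → n(O₂) = 0.3773/4 = 0.09433 mol → 2.26 L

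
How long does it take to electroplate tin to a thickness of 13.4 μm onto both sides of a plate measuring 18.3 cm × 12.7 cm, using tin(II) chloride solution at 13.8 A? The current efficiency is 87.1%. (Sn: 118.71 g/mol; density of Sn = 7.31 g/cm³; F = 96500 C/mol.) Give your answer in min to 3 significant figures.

10.3 min

Plated area = 2 × 18.3 × 12.7 = 464.8 cm²
Volume = 464.8 × 13.4×10⁻⁴ cm = 0.6228 cm³
m(Sn) = 0.6228 × 7.31 = 4.553 g
n(Sn) = 4.553 / 118.71 = 0.03835 mol; n(e⁻) = 2 × 0.03835 = 0.07670 mol
Q = 0.07670 × 96500 / 0.871 = 8498 C
t = 8498 / 13.8 = 615.8 s = 10.3 min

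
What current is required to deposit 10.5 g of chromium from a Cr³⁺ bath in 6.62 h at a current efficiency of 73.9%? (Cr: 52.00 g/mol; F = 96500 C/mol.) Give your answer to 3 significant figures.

n(Cr) = 10.5 / 52.00 = 0.2019 mol
Cr³⁺ + 3e⁻ → Cr, so n(e⁻) = 3 × 0.2019 = 0.6057 mol
Q = 0.6057 × 96500 / 0.739 = 79090 C
I = Q / t = 79090 / 23832 s = 3.32 A

3.32 A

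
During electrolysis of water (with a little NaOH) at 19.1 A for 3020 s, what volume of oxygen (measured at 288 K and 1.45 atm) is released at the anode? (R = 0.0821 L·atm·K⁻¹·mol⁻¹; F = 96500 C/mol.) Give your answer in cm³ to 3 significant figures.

Charge passed = 19.1 × 3020 = 57680 C
n(e⁻) = 57680 / 96500 = 0.5977 mol
2H₂O → O₂ + 4H⁺ + 4e⁻, so n(O₂) = 0.5977 / 4 = 0.1494 mol
V = nRT/P = 0.1494 × 0.0821 × 288 / 1.45 = 2.436 L
= 2440 cm³

2440 cm³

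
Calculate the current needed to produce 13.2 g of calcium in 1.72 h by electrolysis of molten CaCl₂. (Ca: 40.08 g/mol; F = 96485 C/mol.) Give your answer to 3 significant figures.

n(Ca) = 13.2 / 40.08 = 0.3293 mol
Ca²⁺ + 2e⁻ → Ca, so n(e⁻) = 2 × 0.3293 = 0.6586 mol
Q = 0.6586 × 96485 = 63550 C
I = Q / t = 63550 / 6192 s = 10.3 A

10.3 A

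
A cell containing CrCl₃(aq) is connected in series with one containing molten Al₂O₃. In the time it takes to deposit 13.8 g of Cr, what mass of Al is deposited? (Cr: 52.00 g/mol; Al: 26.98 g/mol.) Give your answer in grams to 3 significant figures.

n(Cr) = 13.8 / 52.00 = 0.2654 mol
Cr³⁺ + 3e⁻ → Cr, so n(e⁻) = 3 × 0.2654 = 0.7962 mol
In series, the same 0.7962 mol of electrons flows through the second cell.
Al³⁺ + 3e⁻ → Al, so n(Al) = 0.7962 / 3 = 0.2654 mol
m(Al) = 0.2654 × 26.98 = 7.16 g

7.16 g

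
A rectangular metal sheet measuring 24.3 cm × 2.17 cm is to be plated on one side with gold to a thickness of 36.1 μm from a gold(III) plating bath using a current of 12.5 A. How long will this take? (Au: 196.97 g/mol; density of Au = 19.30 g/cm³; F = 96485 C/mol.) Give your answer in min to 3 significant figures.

7.20 min

Plated area = 24.3 × 2.17 = 52.73 cm²
Volume = 52.73 × 36.1×10⁻⁴ cm = 0.1904 cm³
m(Au) = 0.1904 × 19.30 = 3.675 g
n(Au) = 3.675 / 196.97 = 0.01866 mol; n(e⁻) = 3 × 0.01866 = 0.05598 mol
Q = 0.05598 × 96485 = 5401 C
t = 5401 / 12.5 = 432.1 s = 7.20 min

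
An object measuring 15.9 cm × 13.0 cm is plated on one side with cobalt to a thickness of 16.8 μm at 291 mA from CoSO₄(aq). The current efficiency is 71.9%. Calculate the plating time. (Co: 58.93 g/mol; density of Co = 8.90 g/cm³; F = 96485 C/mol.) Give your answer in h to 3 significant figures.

Plated area = 15.9 × 13.0 = 206.7 cm²
Volume = 206.7 × 16.8×10⁻⁴ cm = 0.3473 cm³
m(Co) = 0.3473 × 8.90 = 3.091 g
n(Co) = 3.091 / 58.93 = 0.05245 mol; n(e⁻) = 2 × 0.05245 = 0.1049 mol
Q = 0.1049 × 96485 / 0.719 = 14080 C
t = 14080 / 0.291 = 48380 s = 13.4 h

13.4 h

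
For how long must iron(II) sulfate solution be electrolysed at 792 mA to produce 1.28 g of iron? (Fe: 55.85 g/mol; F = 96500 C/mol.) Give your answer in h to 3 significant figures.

1.55 h

n(Fe) = 1.28 / 55.85 = 0.02292 mol
Fe²⁺ + 2e⁻ → Fe, so n(e⁻) = 2 × 0.02292 = 0.04584 mol
Q = 0.04584 × 96500 = 4424 C
t = Q / I = 4424 / 0.792 = 5586 s = 1.55 h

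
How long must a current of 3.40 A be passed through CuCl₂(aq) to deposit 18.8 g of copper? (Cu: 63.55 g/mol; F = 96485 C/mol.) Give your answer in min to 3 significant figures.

280 min

n(Cu) = 18.8 / 63.55 = 0.2958 mol
Cu²⁺ + 2e⁻ → Cu, so n(e⁻) = 2 × 0.2958 = 0.5916 mol
Q = 0.5916 × 96485 = 57080 C
t = Q / I = 57080 / 3.40 = 16790 s = 280 min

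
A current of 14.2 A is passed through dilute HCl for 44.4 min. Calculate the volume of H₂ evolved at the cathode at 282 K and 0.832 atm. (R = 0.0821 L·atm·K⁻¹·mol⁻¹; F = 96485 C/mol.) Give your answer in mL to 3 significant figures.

5460 mL

Charge passed = 14.2 × 2664 = 37830 C
Moles of electrons = 37830 / 96485 = 0.3921 mol
2H⁺ + 2e⁻ → H₂, so n(H₂) = 0.3921 / 2 = 0.1961 mol
V = nRT/P = 0.1961 × 0.0821 × 282 / 0.832 = 5.457 L
= 5460 mL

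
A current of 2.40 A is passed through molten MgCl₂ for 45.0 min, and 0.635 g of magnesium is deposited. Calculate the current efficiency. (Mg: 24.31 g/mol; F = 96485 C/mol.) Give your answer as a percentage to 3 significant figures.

Q = 2.40 × 2700 = 6480 C
n(e⁻) = 6480 / 96485 = 0.06716 mol
Mg²⁺ + 2e⁻ → Mg, so theoretical n(Mg) = 0.03358 mol → 0.8163 g
Efficiency = 0.635 / 0.8163 = 0.7779 = 77.8%

77.8%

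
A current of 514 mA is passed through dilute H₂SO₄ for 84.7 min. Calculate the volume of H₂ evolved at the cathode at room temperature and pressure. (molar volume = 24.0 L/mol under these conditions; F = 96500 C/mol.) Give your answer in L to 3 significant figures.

0.325 L

Q = 0.514 A × 5082 s = 2612 C
Moles of electrons = 2612 / 96500 = 0.02707 mol
2H⁺ + 2e⁻ → H₂, so n(H₂) = 0.02707 / 2 = 0.01354 mol
V = 0.01354 × 24.0 = 0.3250 L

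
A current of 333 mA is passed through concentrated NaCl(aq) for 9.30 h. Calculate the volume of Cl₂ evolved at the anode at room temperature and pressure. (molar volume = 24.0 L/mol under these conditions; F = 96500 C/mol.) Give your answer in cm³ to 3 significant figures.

Q = It = 0.333 × 33480 = 11150 C
n(e⁻) = 11150 / 96500 = 0.1155 mol
2Cl⁻ → Cl₂ + 2e⁻, so n(Cl₂) = 0.1155 / 2 = 0.05775 mol
V = 0.05775 × 24.0 = 1.386 L
= 1390 cm³

1390 cm³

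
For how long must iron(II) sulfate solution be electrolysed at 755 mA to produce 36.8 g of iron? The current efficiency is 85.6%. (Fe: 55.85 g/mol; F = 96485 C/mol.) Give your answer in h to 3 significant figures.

54.7 h

n(Fe) = 36.8 / 55.85 = 0.6589 mol
Fe²⁺ + 2e⁻ → Fe, so n(e⁻) = 2 × 0.6589 = 1.318 mol
Q = 1.318 × 96485 / 0.856 = 1.486×10^5 C
t = Q / I = 1.486×10^5 / 0.755 = 1.968×10^5 s = 54.7 h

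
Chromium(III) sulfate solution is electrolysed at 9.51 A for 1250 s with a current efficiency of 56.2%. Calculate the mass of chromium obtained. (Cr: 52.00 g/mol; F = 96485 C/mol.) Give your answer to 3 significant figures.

Q = 9.51 × 1250 = 11890 C
n(e⁻) = 11890 / 96485 = 0.1232 mol
Cr³⁺ + 3e⁻ → Cr, so theoretical m(Cr) = 0.04107 × 52.00 = 2.136 g
Actual mass = 56.2% × 2.136 = 1.20 g

1.20 g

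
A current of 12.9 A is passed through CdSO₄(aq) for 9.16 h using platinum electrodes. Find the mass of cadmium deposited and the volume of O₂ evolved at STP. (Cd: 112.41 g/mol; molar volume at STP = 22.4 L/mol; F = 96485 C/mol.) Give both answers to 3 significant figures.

248 g Cd; 24.7 L O₂

Q = 12.9 × 32976 = 4.254×10^5 C; n(e⁻) = 4.254×10^5 / 96485 = 4.409 mol
Cathode: Cd²⁺ + 2e⁻ → Cd → n(Cd) = 4.409/2 = 2.205 mol → 248 g
Anode: 2H₂O → O₂ + 4H⁺ + 4e⁻ → n(O₂) = 4.409/4 = 1.102 mol → 24.7 L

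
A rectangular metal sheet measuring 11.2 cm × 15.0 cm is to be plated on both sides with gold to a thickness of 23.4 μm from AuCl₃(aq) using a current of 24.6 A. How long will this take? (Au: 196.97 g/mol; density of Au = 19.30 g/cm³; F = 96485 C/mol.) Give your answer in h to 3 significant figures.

0.252 h

Plated area = 2 × 11.2 × 15.0 = 336.0 cm²
Volume = 336.0 × 23.4×10⁻⁴ cm = 0.7862 cm³
m(Au) = 0.7862 × 19.30 = 15.17 g
n(Au) = 15.17 / 196.97 = 0.07702 mol; n(e⁻) = 3 × 0.07702 = 0.2311 mol
Q = 0.2311 × 96485 = 22300 C
t = 22300 / 24.6 = 906.5 s = 0.252 h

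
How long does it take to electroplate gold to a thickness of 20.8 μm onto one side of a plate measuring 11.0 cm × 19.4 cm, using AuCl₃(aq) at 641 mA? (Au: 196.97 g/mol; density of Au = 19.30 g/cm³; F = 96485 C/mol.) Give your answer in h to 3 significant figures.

5.46 h

Plated area = 11.0 × 19.4 = 213.4 cm²
Volume = 213.4 × 20.8×10⁻⁴ cm = 0.4439 cm³
m(Au) = 0.4439 × 19.30 = 8.567 g
n(Au) = 8.567 / 196.97 = 0.04349 mol; n(e⁻) = 3 × 0.04349 = 0.1305 mol
Q = 0.1305 × 96485 = 12590 C
t = 12590 / 0.641 = 19640 s = 5.46 h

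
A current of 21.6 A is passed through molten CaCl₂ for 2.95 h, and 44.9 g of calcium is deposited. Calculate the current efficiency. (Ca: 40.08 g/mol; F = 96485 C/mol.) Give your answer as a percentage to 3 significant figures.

Q = 21.6 × 10620 = 2.294×10^5 C
n(e⁻) = 2.294×10^5 / 96485 = 2.378 mol
Ca²⁺ + 2e⁻ → Ca, so theoretical n(Ca) = 1.189 mol → 47.66 g
Efficiency = 44.9 / 47.66 = 0.9421 = 94.2%

94.2%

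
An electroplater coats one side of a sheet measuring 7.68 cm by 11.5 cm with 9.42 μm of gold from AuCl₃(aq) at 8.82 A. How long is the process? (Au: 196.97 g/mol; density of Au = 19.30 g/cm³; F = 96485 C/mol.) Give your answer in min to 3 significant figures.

4.46 min

Plated area = 7.68 × 11.5 = 88.32 cm²
Volume = 88.32 × 9.42×10⁻⁴ cm = 0.08320 cm³
m(Au) = 0.08320 × 19.30 = 1.606 g
n(Au) = 1.606 / 196.97 = 0.008154 mol; n(e⁻) = 3 × 0.008154 = 0.02446 mol
Q = 0.02446 × 96485 = 2360 C
t = 2360 / 8.82 = 267.6 s = 4.46 min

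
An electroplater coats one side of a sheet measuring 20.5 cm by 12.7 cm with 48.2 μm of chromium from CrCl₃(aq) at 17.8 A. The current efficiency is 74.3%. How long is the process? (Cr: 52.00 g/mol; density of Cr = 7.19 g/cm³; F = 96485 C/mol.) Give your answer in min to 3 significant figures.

63.3 min

Plated area = 20.5 × 12.7 = 260.4 cm²
Volume = 260.4 × 48.2×10⁻⁴ cm = 1.255 cm³
m(Cr) = 1.255 × 7.19 = 9.023 g
n(Cr) = 9.023 / 52.00 = 0.1735 mol; n(e⁻) = 3 × 0.1735 = 0.5205 mol
Q = 0.5205 × 96485 / 0.743 = 67590 C
t = 67590 / 17.8 = 3797 s = 63.3 min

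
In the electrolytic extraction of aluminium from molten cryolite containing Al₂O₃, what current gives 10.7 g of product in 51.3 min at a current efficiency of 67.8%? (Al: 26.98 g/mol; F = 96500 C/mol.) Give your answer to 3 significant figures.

55.0 A

n(Al) = 10.7 / 26.98 = 0.3966 mol
Al³⁺ + 3e⁻ → Al, so n(e⁻) = 3 × 0.3966 = 1.190 mol
Q = 1.190 × 96500 / 0.678 = 1.694×10^5 C
I = Q / t = 1.694×10^5 / 3078 s = 55.0 A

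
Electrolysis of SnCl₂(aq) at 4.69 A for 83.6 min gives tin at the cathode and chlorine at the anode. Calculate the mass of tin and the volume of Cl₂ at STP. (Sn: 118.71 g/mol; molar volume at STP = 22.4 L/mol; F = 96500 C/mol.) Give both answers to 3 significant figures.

14.5 g Sn; 2.73 L Cl₂

Q = 4.69 × 5016 = 23530 C; n(e⁻) = 23530 / 96500 = 0.2438 mol
Cathode: Sn²⁺ + 2e⁻ → Sn → n(Sn) = 0.2438/2 = 0.1219 mol → 14.5 g
Anode: 2Cl⁻ → Cl₂ + 2e⁻ → n(Cl₂) = 0.2438/2 = 0.1219 mol → 2.73 L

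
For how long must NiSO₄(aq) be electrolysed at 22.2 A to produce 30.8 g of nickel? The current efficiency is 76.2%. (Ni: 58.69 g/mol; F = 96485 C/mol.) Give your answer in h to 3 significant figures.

1.66 h

n(Ni) = 30.8 / 58.69 = 0.5248 mol
Ni²⁺ + 2e⁻ → Ni, so n(e⁻) = 2 × 0.5248 = 1.050 mol
Q = 1.050 × 96485 / 0.762 = 1.330×10^5 C
t = Q / I = 1.330×10^5 / 22.2 = 5991 s = 1.66 h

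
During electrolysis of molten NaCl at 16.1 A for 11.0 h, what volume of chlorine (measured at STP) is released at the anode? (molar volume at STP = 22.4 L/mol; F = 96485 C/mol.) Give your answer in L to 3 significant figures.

Q = 16.1 A × 39600 s = 6.376×10^5 C
Moles of electrons = 6.376×10^5 / 96485 = 6.608 mol
2Cl⁻ → Cl₂ + 2e⁻, so n(Cl₂) = 6.608 / 2 = 3.304 mol
V = 3.304 × 22.4 = 74.01 L

74.0 L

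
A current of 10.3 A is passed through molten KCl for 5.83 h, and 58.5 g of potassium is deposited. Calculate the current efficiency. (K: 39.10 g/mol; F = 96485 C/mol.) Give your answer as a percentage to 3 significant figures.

Q = 10.3 × 20988 = 2.162×10^5 C
n(e⁻) = 2.162×10^5 / 96485 = 2.241 mol
K⁺ + e⁻ → K, so theoretical n(K) = 2.241 mol → 87.62 g
Efficiency = 58.5 / 87.62 = 0.6677 = 66.8%

66.8%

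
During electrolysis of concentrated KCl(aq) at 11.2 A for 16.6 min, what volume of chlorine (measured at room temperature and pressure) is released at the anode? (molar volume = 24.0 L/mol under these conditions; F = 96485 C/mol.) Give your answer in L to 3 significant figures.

1.39 L

Q = 11.2 A × 996 s = 11160 C
Moles of electrons = 11160 / 96485 = 0.1157 mol
2Cl⁻ → Cl₂ + 2e⁻, so n(Cl₂) = 0.1157 / 2 = 0.05785 mol
V = 0.05785 × 24.0 = 1.388 L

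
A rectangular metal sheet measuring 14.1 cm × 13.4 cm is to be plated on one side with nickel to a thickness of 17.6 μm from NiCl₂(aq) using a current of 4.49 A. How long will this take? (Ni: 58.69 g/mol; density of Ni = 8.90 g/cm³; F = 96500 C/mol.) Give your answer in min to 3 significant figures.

Plated area = 14.1 × 13.4 = 188.9 cm²
Volume = 188.9 × 17.6×10⁻⁴ cm = 0.3325 cm³
m(Ni) = 0.3325 × 8.90 = 2.959 g
n(Ni) = 2.959 / 58.69 = 0.05042 mol; n(e⁻) = 2 × 0.05042 = 0.1008 mol
Q = 0.1008 × 96500 = 9727 C
t = 9727 / 4.49 = 2166 s = 36.1 min

36.1 min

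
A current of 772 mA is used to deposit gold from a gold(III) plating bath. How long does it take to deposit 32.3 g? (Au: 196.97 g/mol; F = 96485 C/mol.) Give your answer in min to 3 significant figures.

1020 min

n(Au) = 32.3 / 196.97 = 0.1640 mol
Au³⁺ + 3e⁻ → Au, so n(e⁻) = 3 × 0.1640 = 0.4920 mol
Q = 0.4920 × 96485 = 47470 C
t = Q / I = 47470 / 0.772 = 61490 s = 1020 min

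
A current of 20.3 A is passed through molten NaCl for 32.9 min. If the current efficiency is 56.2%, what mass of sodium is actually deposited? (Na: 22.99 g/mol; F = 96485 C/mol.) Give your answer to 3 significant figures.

Q = 20.3 × 1974 = 40070 C
n(e⁻) = 40070 / 96485 = 0.4153 mol
Na⁺ + e⁻ → Na, so theoretical m(Na) = 0.4153 × 22.99 = 9.548 g
Actual mass = 56.2% × 9.548 = 5.37 g

5.37 g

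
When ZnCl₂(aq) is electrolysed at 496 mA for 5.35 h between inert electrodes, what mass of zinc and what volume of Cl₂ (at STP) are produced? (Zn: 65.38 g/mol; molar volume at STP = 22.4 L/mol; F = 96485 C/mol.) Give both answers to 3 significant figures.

3.24 g Zn; 1.11 L Cl₂

Q = 0.496 × 19260 = 9553 C; n(e⁻) = 9553 / 96485 = 0.09901 mol
Cathode: Zn²⁺ + 2e⁻ → Zn → n(Zn) = 0.09901/2 = 0.04951 mol → 3.24 g
Anode: 2Cl⁻ → Cl₂ + 2e⁻ → n(Cl₂) = 0.09901/2 = 0.04951 mol → 1.11 L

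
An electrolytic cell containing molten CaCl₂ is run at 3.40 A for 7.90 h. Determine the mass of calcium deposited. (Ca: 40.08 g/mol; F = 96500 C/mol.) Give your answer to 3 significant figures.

20.1 g

Q = It = 3.40 × 28440 = 96700 C
Moles of electrons = 96700 / 96500 = 1.002 mol
Ca²⁺ + 2e⁻ → Ca, so n(Ca) = 1.002 / 2 = 0.5010 mol
m = 0.5010 × 40.08 = 20.1 g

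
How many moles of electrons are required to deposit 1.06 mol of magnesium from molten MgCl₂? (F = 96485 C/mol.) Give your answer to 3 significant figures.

Mg²⁺ + 2e⁻ → Mg, so n(e⁻) = 2 × 1.06 = 2.120 mol

2.12 mol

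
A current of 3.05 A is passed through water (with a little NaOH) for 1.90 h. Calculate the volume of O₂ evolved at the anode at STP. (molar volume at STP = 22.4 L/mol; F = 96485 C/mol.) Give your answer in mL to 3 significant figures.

1210 mL

Q = 3.05 A × 6840 s = 20860 C
n(e⁻) = 20860 / 96485 = 0.2162 mol
2H₂O → O₂ + 4H⁺ + 4e⁻, so n(O₂) = 0.2162 / 4 = 0.05405 mol
V = 0.05405 × 22.4 = 1.211 L
= 1210 mL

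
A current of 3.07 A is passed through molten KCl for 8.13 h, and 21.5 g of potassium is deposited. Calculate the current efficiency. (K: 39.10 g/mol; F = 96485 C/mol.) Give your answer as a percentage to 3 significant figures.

59.0%

Q = 3.07 × 29268 = 89850 C
n(e⁻) = 89850 / 96485 = 0.9312 mol
K⁺ + e⁻ → K, so theoretical n(K) = 0.9312 mol → 36.41 g
Efficiency = 21.5 / 36.41 = 0.5905 = 59.0%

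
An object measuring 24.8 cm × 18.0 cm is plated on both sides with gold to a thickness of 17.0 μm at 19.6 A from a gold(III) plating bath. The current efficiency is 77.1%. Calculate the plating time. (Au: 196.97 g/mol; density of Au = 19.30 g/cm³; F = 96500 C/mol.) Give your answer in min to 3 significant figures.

47.5 min

Plated area = 2 × 24.8 × 18.0 = 892.8 cm²
Volume = 892.8 × 17.0×10⁻⁴ cm = 1.518 cm³
m(Au) = 1.518 × 19.30 = 29.30 g
n(Au) = 29.30 / 196.97 = 0.1488 mol; n(e⁻) = 3 × 0.1488 = 0.4464 mol
Q = 0.4464 × 96500 / 0.771 = 55870 C
t = 55870 / 19.6 = 2851 s = 47.5 min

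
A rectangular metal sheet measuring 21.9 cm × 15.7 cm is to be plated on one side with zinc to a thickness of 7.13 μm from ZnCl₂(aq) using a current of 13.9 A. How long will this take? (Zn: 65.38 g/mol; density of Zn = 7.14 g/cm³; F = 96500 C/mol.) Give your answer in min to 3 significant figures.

Plated area = 21.9 × 15.7 = 343.8 cm²
Volume = 343.8 × 7.13×10⁻⁴ cm = 0.2451 cm³
m(Zn) = 0.2451 × 7.14 = 1.750 g
n(Zn) = 1.750 / 65.38 = 0.02677 mol; n(e⁻) = 2 × 0.02677 = 0.05354 mol
Q = 0.05354 × 96500 = 5167 C
t = 5167 / 13.9 = 371.7 s = 6.20 min

6.20 min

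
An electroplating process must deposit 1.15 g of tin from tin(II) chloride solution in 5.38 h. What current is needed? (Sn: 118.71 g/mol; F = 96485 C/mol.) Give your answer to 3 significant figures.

0.0965 A

n(Sn) = 1.15 / 118.71 = 0.009687 mol
Sn²⁺ + 2e⁻ → Sn, so n(e⁻) = 2 × 0.009687 = 0.01937 mol
Q = 0.01937 × 96485 = 1869 C
I = Q / t = 1869 / 19368 s = 0.0965 A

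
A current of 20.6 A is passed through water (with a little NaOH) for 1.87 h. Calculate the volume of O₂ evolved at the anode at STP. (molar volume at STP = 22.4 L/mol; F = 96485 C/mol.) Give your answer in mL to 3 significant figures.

Charge passed = 20.6 × 6732 = 1.387×10^5 C
n(e⁻) = 1.387×10^5 / 96485 = 1.438 mol
2H₂O → O₂ + 4H⁺ + 4e⁻, so n(O₂) = 1.438 / 4 = 0.3595 mol
V = 0.3595 × 22.4 = 8.053 L
= 8050 mL

8050 mL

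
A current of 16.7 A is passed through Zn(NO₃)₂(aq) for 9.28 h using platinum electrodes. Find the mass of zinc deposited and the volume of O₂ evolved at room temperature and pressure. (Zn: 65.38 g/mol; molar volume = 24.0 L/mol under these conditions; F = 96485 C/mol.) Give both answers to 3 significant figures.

Q = 16.7 × 33408 = 5.579×10^5 C; n(e⁻) = 5.579×10^5 / 96485 = 5.782 mol
Cathode: Zn²⁺ + 2e⁻ → Zn → n(Zn) = 5.782/2 = 2.891 mol → 189 g
Anode: 2H₂O → O₂ + 4H⁺ + 4e⁻ → n(O₂) = 5.782/4 = 1.446 mol → 34.7 L

189 g Zn; 34.7 L O₂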